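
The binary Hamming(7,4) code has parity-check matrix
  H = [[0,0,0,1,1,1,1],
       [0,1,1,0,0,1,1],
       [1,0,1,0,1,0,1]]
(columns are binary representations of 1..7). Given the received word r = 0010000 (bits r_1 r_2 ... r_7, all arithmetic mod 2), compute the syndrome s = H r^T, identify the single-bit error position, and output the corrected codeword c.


s = (0, 1, 1)^T, error position = 3, corrected codeword c = 0000000

Compute s = H r^T mod 2 one row at a time:
  s_1 = 0 + 0 + 0 + 0 = 0 ≡ 0 (mod 2).
  s_2 = 0 + 1 + 0 + 0 = 1 ≡ 1 (mod 2).
  s_3 = 0 + 1 + 0 + 0 = 1 ≡ 1 (mod 2).
s = (0, 1, 1)^T — this equals column 3 of H (binary 011), so error is at position 3.
Correct: flip bit 3 of r = 0010000 to get c = 0000000.


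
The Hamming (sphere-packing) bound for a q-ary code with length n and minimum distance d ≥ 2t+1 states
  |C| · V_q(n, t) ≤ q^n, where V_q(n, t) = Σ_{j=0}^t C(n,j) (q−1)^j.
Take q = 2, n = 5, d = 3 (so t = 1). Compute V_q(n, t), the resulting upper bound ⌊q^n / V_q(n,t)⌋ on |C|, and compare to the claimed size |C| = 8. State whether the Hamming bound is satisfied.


V_q(n, t) = 6, q^n = 32, Hamming bound = 5, |C| = 8 > bound (violated).

Step 1: Compute V_q(n, t) = Σ_{j=0}^1 C(n, j) (q−1)^j.
  j = 0: C(5,0)·(1)^0 = 1·1 = 1.
  j = 1: C(5,1)·(1)^1 = 5·1 = 5.
  V_q(n, t) = 1 + 5 = 6.
Step 2: q^n = 2^5 = 32.
Step 3: Hamming bound ⌊q^n / V_q(n,t)⌋ = ⌊32/6⌋ = 5.
Step 4: Compare |C| = 8 to 5: violated.
The claimed |C| lies above the Hamming bound, so no 2-ary code of length 5 with d ≥ 3 can have 8 codewords.


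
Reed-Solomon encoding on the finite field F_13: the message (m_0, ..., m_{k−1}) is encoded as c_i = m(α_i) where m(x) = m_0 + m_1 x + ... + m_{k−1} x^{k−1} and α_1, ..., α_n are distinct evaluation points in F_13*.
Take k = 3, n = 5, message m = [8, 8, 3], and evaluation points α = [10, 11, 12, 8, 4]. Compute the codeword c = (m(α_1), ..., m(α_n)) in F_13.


c = [11, 4, 3, 4, 10]

Message polynomial: m(x) = 8 + 8·x + 3·x^2 (mod 13).
For each evaluation point α_i, compute m(α_i) mod 13:
  α_1 = 10: Horner steps 3 → 12 → 11, so m(10) = 11.
  α_2 = 11: Horner steps 3 → 2 → 4, so m(11) = 4.
  α_3 = 12: Horner steps 3 → 5 → 3, so m(12) = 3.
  α_4 = 8: Horner steps 3 → 6 → 4, so m(8) = 4.
  α_5 = 4: Horner steps 3 → 7 → 10, so m(4) = 10.
Codeword c = [11, 4, 3, 4, 10] ∈ F_13^5.


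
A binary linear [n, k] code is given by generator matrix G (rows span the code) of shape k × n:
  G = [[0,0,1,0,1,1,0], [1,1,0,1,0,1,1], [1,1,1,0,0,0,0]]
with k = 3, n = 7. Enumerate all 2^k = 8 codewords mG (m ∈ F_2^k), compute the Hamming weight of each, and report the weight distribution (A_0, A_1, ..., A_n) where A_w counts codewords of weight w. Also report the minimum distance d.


Weight distribution: A_0 = 1, A_3 = 3, A_4 = 2, A_5 = 1, A_6 = 1. Minimum distance d = 3.

Enumerate all 2^3 = 8 messages m ∈ F_2^3.
For each, compute codeword c = mG in F_2^7, then tally its weight.
  m = 000 → c = 0000000, weight = 0.
  m = 100 → c = 0010110, weight = 3.
  m = 010 → c = 1101011, weight = 5.
  m = 110 → c = 1111101, weight = 6.
  m = 001 → c = 1110000, weight = 3.
  m = 101 → c = 1100110, weight = 4.
  m = 011 → c = 0011011, weight = 4.
  m = 111 → c = 0001101, weight = 3.
Tally weights:
  weight 0: 1 codewords.
  weight 3: 3 codewords.
  weight 4: 2 codewords.
  weight 5: 1 codewords.
  weight 6: 1 codewords.
Minimum distance d = smallest w > 0 with A_w > 0 = 3.
Sanity: Σ A_w = 8 = 2^3 = 8 ✓.


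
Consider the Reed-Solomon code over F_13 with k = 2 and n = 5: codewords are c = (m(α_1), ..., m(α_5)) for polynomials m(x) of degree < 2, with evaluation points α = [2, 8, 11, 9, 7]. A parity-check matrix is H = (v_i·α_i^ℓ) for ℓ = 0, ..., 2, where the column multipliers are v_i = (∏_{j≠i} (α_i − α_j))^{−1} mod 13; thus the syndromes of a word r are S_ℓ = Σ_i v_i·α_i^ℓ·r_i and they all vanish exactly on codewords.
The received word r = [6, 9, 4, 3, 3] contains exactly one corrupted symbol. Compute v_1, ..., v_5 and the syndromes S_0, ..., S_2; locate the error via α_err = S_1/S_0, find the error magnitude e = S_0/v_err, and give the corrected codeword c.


S = (12, 6, 3), error at position 5, error magnitude e = 1, c = [6, 9, 4, 3, 2].

Step 1: column multipliers v_i = (∏_{j≠i}(α_i − α_j))^{−1} mod 13.
  i = 1 (α = 2): (2−8)(2−11)(2−9)(2−7) = (−6)·(−9)·(−7)·(−5) = 1890 ≡ 5, so v_1 = 5^{−1} = 8 (mod 13).
  i = 2 (α = 8): (8−2)(8−11)(8−9)(8−7) = 6·(−3)·(−1)·1 = 18 ≡ 5, so v_2 = 5^{−1} = 8 (mod 13).
  i = 3 (α = 11): (11−2)(11−8)(11−9)(11−7) = 9·3·2·4 = 216 ≡ 8, so v_3 = 8^{−1} = 5 (mod 13).
  i = 4 (α = 9): (9−2)(9−8)(9−11)(9−7) = 7·1·(−2)·2 = −28 ≡ 11, so v_4 = 11^{−1} = 6 (mod 13).
  i = 5 (α = 7): (7−2)(7−8)(7−11)(7−9) = 5·(−1)·(−4)·(−2) = −40 ≡ 12, so v_5 = 12^{−1} = 12 (mod 13).
  v = [8, 8, 5, 6, 12].
Step 2: syndromes of r = [6, 9, 4, 3, 3] (all sums mod 13).
  S_0 = Σ v_i r_i = 8·6 + 8·9 + 5·4 + 6·3 + 12·3 = 194 ≡ 12.
  S_1 = Σ v_i α_i r_i = 8·2·6 + 8·8·9 + 5·11·4 + 6·9·3 + 12·7·3 = 1306 ≡ 6.
  α_i^2 mod 13 = [4, 12, 4, 3, 10].
  S_2 = Σ v_i α_i^2 r_i = 8·4·6 + 8·12·9 + 5·4·4 + 6·3·3 + 12·10·3 = 1550 ≡ 3.
  S = (12, 6, 3) ≠ 0, so r is not a codeword (an error is present).
Step 3: locate the error. For a single error e at position i, S_ℓ = v_i·e·α_i^ℓ, so α_err = S_1/S_0.
  S_0^{−1} = 12^{−1} = 12 (mod 13), so α_err = 6·12 = 72 ≡ 7 = α_5. Error position i = 5.
  Consistency check: S_2/S_1 = 3·11 = 33 ≡ 7 = α_err ✓ (single-error assumption holds).
Step 4: error magnitude e = S_0/v_5 = S_0·∏_{j≠5}(α_5 − α_j) = 12·12 = 144 ≡ 1 (mod 13).
Step 5: correct position 5: c_5 = r_5 − e = 3 − 1 ≡ 2 (mod 13). Hence c = [6, 9, 4, 3, 2].
  Check: interpolating c through the α_i gives m(x) = 5 + 7·x (degree < 2) with m(α_i) = c_i for every i, so c is indeed a codeword.


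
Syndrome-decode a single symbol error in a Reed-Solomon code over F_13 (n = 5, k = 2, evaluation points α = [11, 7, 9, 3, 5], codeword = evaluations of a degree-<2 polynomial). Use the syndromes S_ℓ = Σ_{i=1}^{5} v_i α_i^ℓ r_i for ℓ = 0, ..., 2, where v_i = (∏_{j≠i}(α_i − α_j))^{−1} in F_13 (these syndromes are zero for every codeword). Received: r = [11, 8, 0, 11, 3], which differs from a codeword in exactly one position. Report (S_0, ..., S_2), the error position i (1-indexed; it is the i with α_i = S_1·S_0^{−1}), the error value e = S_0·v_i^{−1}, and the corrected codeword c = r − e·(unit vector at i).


S = (12, 2, 9), error at position 1, error magnitude e = 6, c = [5, 8, 0, 11, 3].

Step 1: column multipliers v_i = (∏_{j≠i}(α_i − α_j))^{−1} mod 13.
  i = 1 (α = 11): (11−7)(11−9)(11−3)(11−5) = 4·2·8·6 = 384 ≡ 7, so v_1 = 7^{−1} = 2 (mod 13).
  i = 2 (α = 7): (7−11)(7−9)(7−3)(7−5) = (−4)·(−2)·4·2 = 64 ≡ 12, so v_2 = 12^{−1} = 12 (mod 13).
  i = 3 (α = 9): (9−11)(9−7)(9−3)(9−5) = (−2)·2·6·4 = −96 ≡ 8, so v_3 = 8^{−1} = 5 (mod 13).
  i = 4 (α = 3): (3−11)(3−7)(3−9)(3−5) = (−8)·(−4)·(−6)·(−2) = 384 ≡ 7, so v_4 = 7^{−1} = 2 (mod 13).
  i = 5 (α = 5): (5−11)(5−7)(5−9)(5−3) = (−6)·(−2)·(−4)·2 = −96 ≡ 8, so v_5 = 8^{−1} = 5 (mod 13).
  v = [2, 12, 5, 2, 5].
Step 2: syndromes of r = [11, 8, 0, 11, 3] (all sums mod 13).
  S_0 = Σ v_i r_i = 2·11 + 12·8 + 5·0 + 2·11 + 5·3 = 155 ≡ 12.
  S_1 = Σ v_i α_i r_i = 2·11·11 + 12·7·8 + 5·9·0 + 2·3·11 + 5·5·3 = 1055 ≡ 2.
  α_i^2 mod 13 = [4, 10, 3, 9, 12].
  S_2 = Σ v_i α_i^2 r_i = 2·4·11 + 12·10·8 + 5·3·0 + 2·9·11 + 5·12·3 = 1426 ≡ 9.
  S = (12, 2, 9) ≠ 0, so r is not a codeword (an error is present).
Step 3: locate the error. For a single error e at position i, S_ℓ = v_i·e·α_i^ℓ, so α_err = S_1/S_0.
  S_0^{−1} = 12^{−1} = 12 (mod 13), so α_err = 2·12 = 24 ≡ 11 = α_1. Error position i = 1.
  Consistency check: S_2/S_1 = 9·7 = 63 ≡ 11 = α_err ✓ (single-error assumption holds).
Step 4: error magnitude e = S_0/v_1 = S_0·∏_{j≠1}(α_1 − α_j) = 12·7 = 84 ≡ 6 (mod 13).
Step 5: correct position 1: c_1 = r_1 − e = 11 − 6 ≡ 5 (mod 13). Hence c = [5, 8, 0, 11, 3].
  Check: interpolating c through the α_i gives m(x) = 10 + 9·x (degree < 2) with m(α_i) = c_i for every i, so c is indeed a codeword.


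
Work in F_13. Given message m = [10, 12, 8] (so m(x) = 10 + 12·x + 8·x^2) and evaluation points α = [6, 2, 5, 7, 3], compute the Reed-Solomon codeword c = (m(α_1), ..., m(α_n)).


c = [6, 1, 10, 5, 1]

Message polynomial: m(x) = 10 + 12·x + 8·x^2 (mod 13).
For each evaluation point α_i, compute m(α_i) mod 13:
  α_1 = 6: Horner steps 8 → 8 → 6, so m(6) = 6.
  α_2 = 2: Horner steps 8 → 2 → 1, so m(2) = 1.
  α_3 = 5: Horner steps 8 → 0 → 10, so m(5) = 10.
  α_4 = 7: Horner steps 8 → 3 → 5, so m(7) = 5.
  α_5 = 3: Horner steps 8 → 10 → 1, so m(3) = 1.
Codeword c = [6, 1, 10, 5, 1] ∈ F_13^5.


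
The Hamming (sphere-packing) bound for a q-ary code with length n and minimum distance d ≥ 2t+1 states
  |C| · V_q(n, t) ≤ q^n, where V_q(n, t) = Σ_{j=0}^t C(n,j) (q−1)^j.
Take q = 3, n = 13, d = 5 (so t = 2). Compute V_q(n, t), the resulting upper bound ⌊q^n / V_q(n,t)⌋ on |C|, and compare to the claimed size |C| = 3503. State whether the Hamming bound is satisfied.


V_q(n, t) = 339, q^n = 1594323, Hamming bound = 4703, |C| = 3503 ≤ bound (satisfied).

Step 1: Compute V_q(n, t) = Σ_{j=0}^2 C(n, j) (q−1)^j.
  j = 0: C(13,0)·(2)^0 = 1·1 = 1.
  j = 1: C(13,1)·(2)^1 = 13·2 = 26.
  j = 2: C(13,2)·(2)^2 = 78·4 = 312.
  V_q(n, t) = 1 + 26 + 312 = 339.
Step 2: q^n = 3^13 = 1594323.
Step 3: Hamming bound ⌊q^n / V_q(n,t)⌋ = ⌊1594323/339⌋ = 4703.
Step 4: Compare |C| = 3503 to 4703: satisfied.
The claimed |C| lies below the Hamming bound.


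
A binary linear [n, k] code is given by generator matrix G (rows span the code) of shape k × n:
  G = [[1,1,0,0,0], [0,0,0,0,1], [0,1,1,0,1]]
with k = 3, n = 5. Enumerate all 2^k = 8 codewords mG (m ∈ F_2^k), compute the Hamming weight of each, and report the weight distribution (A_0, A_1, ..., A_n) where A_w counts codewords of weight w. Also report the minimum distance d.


Weight distribution: A_0 = 1, A_1 = 1, A_2 = 3, A_3 = 3. Minimum distance d = 1.

Enumerate all 2^3 = 8 messages m ∈ F_2^3.
For each, compute codeword c = mG in F_2^5, then tally its weight.
  m = 000 → c = 00000, weight = 0.
  m = 100 → c = 11000, weight = 2.
  m = 010 → c = 00001, weight = 1.
  m = 110 → c = 11001, weight = 3.
  m = 001 → c = 01101, weight = 3.
  m = 101 → c = 10101, weight = 3.
  m = 011 → c = 01100, weight = 2.
  m = 111 → c = 10100, weight = 2.
Tally weights:
  weight 0: 1 codewords.
  weight 1: 1 codewords.
  weight 2: 3 codewords.
  weight 3: 3 codewords.
Minimum distance d = smallest w > 0 with A_w > 0 = 1.
Sanity: Σ A_w = 8 = 2^3 = 8 ✓.


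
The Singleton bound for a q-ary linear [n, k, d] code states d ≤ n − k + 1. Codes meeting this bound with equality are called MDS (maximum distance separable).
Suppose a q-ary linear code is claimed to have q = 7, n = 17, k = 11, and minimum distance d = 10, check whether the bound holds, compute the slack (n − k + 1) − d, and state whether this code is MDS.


Singleton RHS = n − k + 1 = 7, slack = -3, bound violated (no such code; not MDS).

Singleton bound: d ≤ n − k + 1.
Here n = 17, k = 11, so n − k + 1 = 7.
Given d = 10, check d ≤ 7: NO.
Slack = (n − k + 1) − d = -3.
The slack is negative: d = 10 exceeds n − k + 1 = 7 by 3, so the Singleton bound is violated and no linear [17, 11, 10]_7 code can exist. In particular it is not MDS (MDS requires d = n − k + 1 exactly).
Description: the claimed parameters are [17, 11, 10]_7; such a code would be impossible (violates the Singleton bound).


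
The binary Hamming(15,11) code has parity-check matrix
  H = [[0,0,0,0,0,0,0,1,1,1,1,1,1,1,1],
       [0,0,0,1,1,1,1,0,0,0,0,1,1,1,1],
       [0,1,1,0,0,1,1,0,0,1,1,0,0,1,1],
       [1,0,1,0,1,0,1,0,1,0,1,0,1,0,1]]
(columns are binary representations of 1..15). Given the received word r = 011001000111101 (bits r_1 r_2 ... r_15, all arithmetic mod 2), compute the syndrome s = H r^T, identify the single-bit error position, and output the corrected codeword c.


s = (1, 0, 0, 0)^T, error position = 8, corrected codeword c = 011001010111101

Compute s = H r^T mod 2 one row at a time:
  s_1 = 0 + 0 + 1 + 1 + 1 + 1 + 0 + 1 = 5 ≡ 1 (mod 2).
  s_2 = 0 + 0 + 1 + 0 + 1 + 1 + 0 + 1 = 4 ≡ 0 (mod 2).
  s_3 = 1 + 1 + 1 + 0 + 1 + 1 + 0 + 1 = 6 ≡ 0 (mod 2).
  s_4 = 0 + 1 + 0 + 0 + 0 + 1 + 1 + 1 = 4 ≡ 0 (mod 2).
s = (1, 0, 0, 0)^T — this equals column 8 of H (binary 1000), so error is at position 8.
Correct: flip bit 8 of r = 011001000111101 to get c = 011001010111101.


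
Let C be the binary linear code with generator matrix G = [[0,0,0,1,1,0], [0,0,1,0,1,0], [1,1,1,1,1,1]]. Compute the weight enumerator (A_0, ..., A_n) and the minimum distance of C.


Weight distribution: A_0 = 1, A_2 = 3, A_4 = 3, A_6 = 1. Minimum distance d = 2.

Enumerate all 2^3 = 8 messages m ∈ F_2^3.
For each, compute codeword c = mG in F_2^6, then tally its weight.
  m = 000 → c = 000000, weight = 0.
  m = 100 → c = 000110, weight = 2.
  m = 010 → c = 001010, weight = 2.
  m = 110 → c = 001100, weight = 2.
  m = 001 → c = 111111, weight = 6.
  m = 101 → c = 111001, weight = 4.
  m = 011 → c = 110101, weight = 4.
  m = 111 → c = 110011, weight = 4.
Tally weights:
  weight 0: 1 codewords.
  weight 2: 3 codewords.
  weight 4: 3 codewords.
  weight 6: 1 codewords.
Minimum distance d = smallest w > 0 with A_w > 0 = 2.
Sanity: Σ A_w = 8 = 2^3 = 8 ✓.


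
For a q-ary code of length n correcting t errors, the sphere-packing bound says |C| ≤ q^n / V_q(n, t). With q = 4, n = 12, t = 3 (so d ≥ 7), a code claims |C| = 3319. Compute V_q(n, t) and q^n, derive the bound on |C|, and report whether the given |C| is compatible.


V_q(n, t) = 6571, q^n = 16777216, Hamming bound = 2553, |C| = 3319 > bound (violated).

Step 1: Compute V_q(n, t) = Σ_{j=0}^3 C(n, j) (q−1)^j.
  j = 0: C(12,0)·(3)^0 = 1·1 = 1.
  j = 1: C(12,1)·(3)^1 = 12·3 = 36.
  j = 2: C(12,2)·(3)^2 = 66·9 = 594.
  j = 3: C(12,3)·(3)^3 = 220·27 = 5940.
  V_q(n, t) = 1 + 36 + 594 + 5940 = 6571.
Step 2: q^n = 4^12 = 16777216.
Step 3: Hamming bound ⌊q^n / V_q(n,t)⌋ = ⌊16777216/6571⌋ = 2553.
Step 4: Compare |C| = 3319 to 2553: violated.
The claimed |C| lies above the Hamming bound, so no 4-ary code of length 12 with d ≥ 7 can have 3319 codewords.


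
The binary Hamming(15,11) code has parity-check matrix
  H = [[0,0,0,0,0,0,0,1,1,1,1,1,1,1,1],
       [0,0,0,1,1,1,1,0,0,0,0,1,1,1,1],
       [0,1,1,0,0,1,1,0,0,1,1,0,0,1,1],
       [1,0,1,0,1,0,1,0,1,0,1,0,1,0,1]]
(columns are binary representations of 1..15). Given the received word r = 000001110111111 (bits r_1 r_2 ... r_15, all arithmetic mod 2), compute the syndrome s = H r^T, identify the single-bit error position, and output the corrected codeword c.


s = (1, 0, 0, 0)^T, error position = 8, corrected codeword c = 000001100111111

Compute s = H r^T mod 2 one row at a time:
  s_1 = 1 + 0 + 1 + 1 + 1 + 1 + 1 + 1 = 7 ≡ 1 (mod 2).
  s_2 = 0 + 0 + 1 + 1 + 1 + 1 + 1 + 1 = 6 ≡ 0 (mod 2).
  s_3 = 0 + 0 + 1 + 1 + 1 + 1 + 1 + 1 = 6 ≡ 0 (mod 2).
  s_4 = 0 + 0 + 0 + 1 + 0 + 1 + 1 + 1 = 4 ≡ 0 (mod 2).
s = (1, 0, 0, 0)^T — this equals column 8 of H (binary 1000), so error is at position 8.
Correct: flip bit 8 of r = 000001110111111 to get c = 000001100111111.


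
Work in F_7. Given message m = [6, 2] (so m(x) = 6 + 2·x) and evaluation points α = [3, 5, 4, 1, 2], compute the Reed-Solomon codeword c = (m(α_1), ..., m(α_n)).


c = [5, 2, 0, 1, 3]

Message polynomial: m(x) = 6 + 2·x (mod 7).
For each evaluation point α_i, compute m(α_i) mod 7:
  α_1 = 3: Horner steps 2 → 5, so m(3) = 5.
  α_2 = 5: Horner steps 2 → 2, so m(5) = 2.
  α_3 = 4: Horner steps 2 → 0, so m(4) = 0.
  α_4 = 1: Horner steps 2 → 1, so m(1) = 1.
  α_5 = 2: Horner steps 2 → 3, so m(2) = 3.
Codeword c = [5, 2, 0, 1, 3] ∈ F_7^5.


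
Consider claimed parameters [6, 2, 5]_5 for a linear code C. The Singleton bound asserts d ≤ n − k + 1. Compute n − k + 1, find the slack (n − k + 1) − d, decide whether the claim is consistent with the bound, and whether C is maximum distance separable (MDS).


Singleton RHS = n − k + 1 = 5, slack = 0, bound satisfied, MDS.

Singleton bound: d ≤ n − k + 1.
Here n = 6, k = 2, so n − k + 1 = 5.
Given d = 5, check d ≤ 5: YES.
Slack = (n − k + 1) − d = 0.
The code is MDS (slack = 0).
Description: the claimed parameters are [6, 2, 5]_5; such a code would be MDS (meets Singleton bound).


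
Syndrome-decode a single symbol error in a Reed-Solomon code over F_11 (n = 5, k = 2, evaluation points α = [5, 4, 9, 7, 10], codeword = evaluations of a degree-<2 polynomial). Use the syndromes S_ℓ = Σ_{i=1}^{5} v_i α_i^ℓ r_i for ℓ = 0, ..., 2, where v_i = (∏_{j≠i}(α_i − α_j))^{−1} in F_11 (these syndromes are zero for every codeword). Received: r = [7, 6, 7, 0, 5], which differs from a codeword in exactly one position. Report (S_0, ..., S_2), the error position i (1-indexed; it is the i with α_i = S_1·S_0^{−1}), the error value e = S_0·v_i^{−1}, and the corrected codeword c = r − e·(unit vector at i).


S = (9, 1, 5), error at position 1, error magnitude e = 3, c = [4, 6, 7, 0, 5].

Step 1: column multipliers v_i = (∏_{j≠i}(α_i − α_j))^{−1} mod 11.
  i = 1 (α = 5): (5−4)(5−9)(5−7)(5−10) = 1·(−4)·(−2)·(−5) = −40 ≡ 4, so v_1 = 4^{−1} = 3 (mod 11).
  i = 2 (α = 4): (4−5)(4−9)(4−7)(4−10) = (−1)·(−5)·(−3)·(−6) = 90 ≡ 2, so v_2 = 2^{−1} = 6 (mod 11).
  i = 3 (α = 9): (9−5)(9−4)(9−7)(9−10) = 4·5·2·(−1) = −40 ≡ 4, so v_3 = 4^{−1} = 3 (mod 11).
  i = 4 (α = 7): (7−5)(7−4)(7−9)(7−10) = 2·3·(−2)·(−3) = 36 ≡ 3, so v_4 = 3^{−1} = 4 (mod 11).
  i = 5 (α = 10): (10−5)(10−4)(10−9)(10−7) = 5·6·1·3 = 90 ≡ 2, so v_5 = 2^{−1} = 6 (mod 11).
  v = [3, 6, 3, 4, 6].
Step 2: syndromes of r = [7, 6, 7, 0, 5] (all sums mod 11).
  S_0 = Σ v_i r_i = 3·7 + 6·6 + 3·7 + 4·0 + 6·5 = 108 ≡ 9.
  S_1 = Σ v_i α_i r_i = 3·5·7 + 6·4·6 + 3·9·7 + 4·7·0 + 6·10·5 = 738 ≡ 1.
  α_i^2 mod 11 = [3, 5, 4, 5, 1].
  S_2 = Σ v_i α_i^2 r_i = 3·3·7 + 6·5·6 + 3·4·7 + 4·5·0 + 6·1·5 = 357 ≡ 5.
  S = (9, 1, 5) ≠ 0, so r is not a codeword (an error is present).
Step 3: locate the error. For a single error e at position i, S_ℓ = v_i·e·α_i^ℓ, so α_err = S_1/S_0.
  S_0^{−1} = 9^{−1} = 5 (mod 11), so α_err = 1·5 = 5 ≡ 5 = α_1. Error position i = 1.
  Consistency check: S_2/S_1 = 5·1 = 5 ≡ 5 = α_err ✓ (single-error assumption holds).
Step 4: error magnitude e = S_0/v_1 = S_0·∏_{j≠1}(α_1 − α_j) = 9·4 = 36 ≡ 3 (mod 11).
Step 5: correct position 1: c_1 = r_1 − e = 7 − 3 ≡ 4 (mod 11). Hence c = [4, 6, 7, 0, 5].
  Check: interpolating c through the α_i gives m(x) = 3 + 9·x (degree < 2) with m(α_i) = c_i for every i, so c is indeed a codeword.


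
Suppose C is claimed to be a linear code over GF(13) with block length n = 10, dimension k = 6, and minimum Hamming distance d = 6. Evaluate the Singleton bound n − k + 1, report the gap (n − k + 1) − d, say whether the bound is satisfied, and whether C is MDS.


Singleton RHS = n − k + 1 = 5, slack = -1, bound violated (no such code; not MDS).

Singleton bound: d ≤ n − k + 1.
Here n = 10, k = 6, so n − k + 1 = 5.
Given d = 6, check d ≤ 5: NO.
Slack = (n − k + 1) − d = -1.
The slack is negative: d = 6 exceeds n − k + 1 = 5 by 1, so the Singleton bound is violated and no linear [10, 6, 6]_13 code can exist. In particular it is not MDS (MDS requires d = n − k + 1 exactly).
Description: the claimed parameters are [10, 6, 6]_13; such a code would be impossible (violates the Singleton bound).


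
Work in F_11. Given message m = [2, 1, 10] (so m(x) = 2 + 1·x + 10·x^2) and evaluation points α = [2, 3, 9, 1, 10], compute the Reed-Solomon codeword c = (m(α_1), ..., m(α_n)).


c = [0, 7, 7, 2, 0]

Message polynomial: m(x) = 2 + 1·x + 10·x^2 (mod 11).
For each evaluation point α_i, compute m(α_i) mod 11:
  α_1 = 2: Horner steps 10 → 10 → 0, so m(2) = 0.
  α_2 = 3: Horner steps 10 → 9 → 7, so m(3) = 7.
  α_3 = 9: Horner steps 10 → 3 → 7, so m(9) = 7.
  α_4 = 1: Horner steps 10 → 0 → 2, so m(1) = 2.
  α_5 = 10: Horner steps 10 → 2 → 0, so m(10) = 0.
Codeword c = [0, 7, 7, 2, 0] ∈ F_11^5.


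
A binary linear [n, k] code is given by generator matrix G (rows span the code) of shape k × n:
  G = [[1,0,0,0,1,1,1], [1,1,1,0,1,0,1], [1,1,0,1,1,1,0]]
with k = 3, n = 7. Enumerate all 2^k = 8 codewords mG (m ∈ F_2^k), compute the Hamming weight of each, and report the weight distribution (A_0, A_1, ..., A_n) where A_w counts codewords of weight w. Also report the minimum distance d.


Weight distribution: A_0 = 1, A_3 = 2, A_4 = 3, A_5 = 2. Minimum distance d = 3.

Enumerate all 2^3 = 8 messages m ∈ F_2^3.
For each, compute codeword c = mG in F_2^7, then tally its weight.
  m = 000 → c = 0000000, weight = 0.
  m = 100 → c = 1000111, weight = 4.
  m = 010 → c = 1110101, weight = 5.
  m = 110 → c = 0110010, weight = 3.
  m = 001 → c = 1101110, weight = 5.
  m = 101 → c = 0101001, weight = 3.
  m = 011 → c = 0011011, weight = 4.
  m = 111 → c = 1011100, weight = 4.
Tally weights:
  weight 0: 1 codewords.
  weight 3: 2 codewords.
  weight 4: 3 codewords.
  weight 5: 2 codewords.
Minimum distance d = smallest w > 0 with A_w > 0 = 3.
Sanity: Σ A_w = 8 = 2^3 = 8 ✓.


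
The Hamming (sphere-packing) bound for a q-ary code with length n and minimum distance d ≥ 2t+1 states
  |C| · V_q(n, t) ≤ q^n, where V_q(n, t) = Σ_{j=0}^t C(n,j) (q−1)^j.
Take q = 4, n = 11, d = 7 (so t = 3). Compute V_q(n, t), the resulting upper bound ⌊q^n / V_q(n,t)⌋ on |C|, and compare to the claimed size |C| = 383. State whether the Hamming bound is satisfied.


V_q(n, t) = 4984, q^n = 4194304, Hamming bound = 841, |C| = 383 ≤ bound (satisfied).

Step 1: Compute V_q(n, t) = Σ_{j=0}^3 C(n, j) (q−1)^j.
  j = 0: C(11,0)·(3)^0 = 1·1 = 1.
  j = 1: C(11,1)·(3)^1 = 11·3 = 33.
  j = 2: C(11,2)·(3)^2 = 55·9 = 495.
  j = 3: C(11,3)·(3)^3 = 165·27 = 4455.
  V_q(n, t) = 1 + 33 + 495 + 4455 = 4984.
Step 2: q^n = 4^11 = 4194304.
Step 3: Hamming bound ⌊q^n / V_q(n,t)⌋ = ⌊4194304/4984⌋ = 841.
Step 4: Compare |C| = 383 to 841: satisfied.
The claimed |C| lies below the Hamming bound.


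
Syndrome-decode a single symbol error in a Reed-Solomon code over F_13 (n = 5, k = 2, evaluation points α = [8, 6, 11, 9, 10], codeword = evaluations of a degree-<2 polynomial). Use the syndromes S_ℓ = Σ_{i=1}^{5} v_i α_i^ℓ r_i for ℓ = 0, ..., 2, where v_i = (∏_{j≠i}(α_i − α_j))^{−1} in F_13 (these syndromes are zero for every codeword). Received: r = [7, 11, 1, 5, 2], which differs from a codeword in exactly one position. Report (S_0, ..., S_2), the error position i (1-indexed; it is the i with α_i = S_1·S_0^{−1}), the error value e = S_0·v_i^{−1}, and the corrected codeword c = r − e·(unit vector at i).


S = (5, 11, 6), error at position 5, error magnitude e = 12, c = [7, 11, 1, 5, 3].

Step 1: column multipliers v_i = (∏_{j≠i}(α_i − α_j))^{−1} mod 13.
  i = 1 (α = 8): (8−6)(8−11)(8−9)(8−10) = 2·(−3)·(−1)·(−2) = −12 ≡ 1, so v_1 = 1^{−1} = 1 (mod 13).
  i = 2 (α = 6): (6−8)(6−11)(6−9)(6−10) = (−2)·(−5)·(−3)·(−4) = 120 ≡ 3, so v_2 = 3^{−1} = 9 (mod 13).
  i = 3 (α = 11): (11−8)(11−6)(11−9)(11−10) = 3·5·2·1 = 30 ≡ 4, so v_3 = 4^{−1} = 10 (mod 13).
  i = 4 (α = 9): (9−8)(9−6)(9−11)(9−10) = 1·3·(−2)·(−1) = 6 ≡ 6, so v_4 = 6^{−1} = 11 (mod 13).
  i = 5 (α = 10): (10−8)(10−6)(10−11)(10−9) = 2·4·(−1)·1 = −8 ≡ 5, so v_5 = 5^{−1} = 8 (mod 13).
  v = [1, 9, 10, 11, 8].
Step 2: syndromes of r = [7, 11, 1, 5, 2] (all sums mod 13).
  S_0 = Σ v_i r_i = 1·7 + 9·11 + 10·1 + 11·5 + 8·2 = 187 ≡ 5.
  S_1 = Σ v_i α_i r_i = 1·8·7 + 9·6·11 + 10·11·1 + 11·9·5 + 8·10·2 = 1415 ≡ 11.
  α_i^2 mod 13 = [12, 10, 4, 3, 9].
  S_2 = Σ v_i α_i^2 r_i = 1·12·7 + 9·10·11 + 10·4·1 + 11·3·5 + 8·9·2 = 1423 ≡ 6.
  S = (5, 11, 6) ≠ 0, so r is not a codeword (an error is present).
Step 3: locate the error. For a single error e at position i, S_ℓ = v_i·e·α_i^ℓ, so α_err = S_1/S_0.
  S_0^{−1} = 5^{−1} = 8 (mod 13), so α_err = 11·8 = 88 ≡ 10 = α_5. Error position i = 5.
  Consistency check: S_2/S_1 = 6·6 = 36 ≡ 10 = α_err ✓ (single-error assumption holds).
Step 4: error magnitude e = S_0/v_5 = S_0·∏_{j≠5}(α_5 − α_j) = 5·5 = 25 ≡ 12 (mod 13).
Step 5: correct position 5: c_5 = r_5 − e = 2 − 12 ≡ 3 (mod 13). Hence c = [7, 11, 1, 5, 3].
  Check: interpolating c through the α_i gives m(x) = 10 + 11·x (degree < 2) with m(α_i) = c_i for every i, so c is indeed a codeword.


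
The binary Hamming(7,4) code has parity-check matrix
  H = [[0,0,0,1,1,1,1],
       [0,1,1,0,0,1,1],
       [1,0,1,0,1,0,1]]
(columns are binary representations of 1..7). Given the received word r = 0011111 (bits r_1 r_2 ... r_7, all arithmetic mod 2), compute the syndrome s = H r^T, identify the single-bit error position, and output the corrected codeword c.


s = (0, 1, 1)^T, error position = 3, corrected codeword c = 0001111

Compute s = H r^T mod 2 one row at a time:
  s_1 = 1 + 1 + 1 + 1 = 4 ≡ 0 (mod 2).
  s_2 = 0 + 1 + 1 + 1 = 3 ≡ 1 (mod 2).
  s_3 = 0 + 1 + 1 + 1 = 3 ≡ 1 (mod 2).
s = (0, 1, 1)^T — this equals column 3 of H (binary 011), so error is at position 3.
Correct: flip bit 3 of r = 0011111 to get c = 0001111.


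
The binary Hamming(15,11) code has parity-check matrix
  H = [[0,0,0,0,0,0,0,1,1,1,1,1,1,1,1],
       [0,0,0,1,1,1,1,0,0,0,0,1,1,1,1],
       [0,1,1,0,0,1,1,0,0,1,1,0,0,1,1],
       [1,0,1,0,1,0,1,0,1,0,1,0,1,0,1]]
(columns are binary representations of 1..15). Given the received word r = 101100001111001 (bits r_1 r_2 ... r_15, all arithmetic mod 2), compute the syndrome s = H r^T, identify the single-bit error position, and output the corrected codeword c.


s = (1, 1, 0, 1)^T, error position = 13, corrected codeword c = 101100001111101

Compute s = H r^T mod 2 one row at a time:
  s_1 = 0 + 1 + 1 + 1 + 1 + 0 + 0 + 1 = 5 ≡ 1 (mod 2).
  s_2 = 1 + 0 + 0 + 0 + 1 + 0 + 0 + 1 = 3 ≡ 1 (mod 2).
  s_3 = 0 + 1 + 0 + 0 + 1 + 1 + 0 + 1 = 4 ≡ 0 (mod 2).
  s_4 = 1 + 1 + 0 + 0 + 1 + 1 + 0 + 1 = 5 ≡ 1 (mod 2).
s = (1, 1, 0, 1)^T — this equals column 13 of H (binary 1101), so error is at position 13.
Correct: flip bit 13 of r = 101100001111001 to get c = 101100001111101.


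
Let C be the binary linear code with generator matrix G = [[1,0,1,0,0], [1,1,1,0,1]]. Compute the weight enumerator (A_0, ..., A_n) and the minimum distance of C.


Weight distribution: A_0 = 1, A_2 = 2, A_4 = 1. Minimum distance d = 2.

Enumerate all 2^2 = 4 messages m ∈ F_2^2.
For each, compute codeword c = mG in F_2^5, then tally its weight.
  m = 00 → c = 00000, weight = 0.
  m = 10 → c = 10100, weight = 2.
  m = 01 → c = 11101, weight = 4.
  m = 11 → c = 01001, weight = 2.
Tally weights:
  weight 0: 1 codewords.
  weight 2: 2 codewords.
  weight 4: 1 codewords.
Minimum distance d = smallest w > 0 with A_w > 0 = 2.
Sanity: Σ A_w = 4 = 2^2 = 4 ✓.


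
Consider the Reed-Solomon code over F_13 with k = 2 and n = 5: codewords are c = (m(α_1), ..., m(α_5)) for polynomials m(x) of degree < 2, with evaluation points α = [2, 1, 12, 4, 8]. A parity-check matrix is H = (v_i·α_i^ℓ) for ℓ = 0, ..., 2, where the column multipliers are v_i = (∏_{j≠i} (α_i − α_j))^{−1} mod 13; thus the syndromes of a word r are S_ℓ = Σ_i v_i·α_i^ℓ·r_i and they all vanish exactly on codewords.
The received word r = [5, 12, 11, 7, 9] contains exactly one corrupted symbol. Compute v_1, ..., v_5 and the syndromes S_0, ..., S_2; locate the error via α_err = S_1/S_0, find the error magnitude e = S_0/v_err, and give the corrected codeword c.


S = (9, 5, 10), error at position 1, error magnitude e = 12, c = [6, 12, 11, 7, 9].

Step 1: column multipliers v_i = (∏_{j≠i}(α_i − α_j))^{−1} mod 13.
  i = 1 (α = 2): (2−1)(2−12)(2−4)(2−8) = 1·(−10)·(−2)·(−6) = −120 ≡ 10, so v_1 = 10^{−1} = 4 (mod 13).
  i = 2 (α = 1): (1−2)(1−12)(1−4)(1−8) = (−1)·(−11)·(−3)·(−7) = 231 ≡ 10, so v_2 = 10^{−1} = 4 (mod 13).
  i = 3 (α = 12): (12−2)(12−1)(12−4)(12−8) = 10·11·8·4 = 3520 ≡ 10, so v_3 = 10^{−1} = 4 (mod 13).
  i = 4 (α = 4): (4−2)(4−1)(4−12)(4−8) = 2·3·(−8)·(−4) = 192 ≡ 10, so v_4 = 10^{−1} = 4 (mod 13).
  i = 5 (α = 8): (8−2)(8−1)(8−12)(8−4) = 6·7·(−4)·4 = −672 ≡ 4, so v_5 = 4^{−1} = 10 (mod 13).
  v = [4, 4, 4, 4, 10].
Step 2: syndromes of r = [5, 12, 11, 7, 9] (all sums mod 13).
  S_0 = Σ v_i r_i = 4·5 + 4·12 + 4·11 + 4·7 + 10·9 = 230 ≡ 9.
  S_1 = Σ v_i α_i r_i = 4·2·5 + 4·1·12 + 4·12·11 + 4·4·7 + 10·8·9 = 1448 ≡ 5.
  α_i^2 mod 13 = [4, 1, 1, 3, 12].
  S_2 = Σ v_i α_i^2 r_i = 4·4·5 + 4·1·12 + 4·1·11 + 4·3·7 + 10·12·9 = 1336 ≡ 10.
  S = (9, 5, 10) ≠ 0, so r is not a codeword (an error is present).
Step 3: locate the error. For a single error e at position i, S_ℓ = v_i·e·α_i^ℓ, so α_err = S_1/S_0.
  S_0^{−1} = 9^{−1} = 3 (mod 13), so α_err = 5·3 = 15 ≡ 2 = α_1. Error position i = 1.
  Consistency check: S_2/S_1 = 10·8 = 80 ≡ 2 = α_err ✓ (single-error assumption holds).
Step 4: error magnitude e = S_0/v_1 = S_0·∏_{j≠1}(α_1 − α_j) = 9·10 = 90 ≡ 12 (mod 13).
Step 5: correct position 1: c_1 = r_1 − e = 5 − 12 ≡ 6 (mod 13). Hence c = [6, 12, 11, 7, 9].
  Check: interpolating c through the α_i gives m(x) = 5 + 7·x (degree < 2) with m(α_i) = c_i for every i, so c is indeed a codeword.


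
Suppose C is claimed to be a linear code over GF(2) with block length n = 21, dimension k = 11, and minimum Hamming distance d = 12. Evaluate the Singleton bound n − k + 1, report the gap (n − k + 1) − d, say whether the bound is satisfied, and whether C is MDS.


Singleton RHS = n − k + 1 = 11, slack = -1, bound violated (no such code; not MDS).

Singleton bound: d ≤ n − k + 1.
Here n = 21, k = 11, so n − k + 1 = 11.
Given d = 12, check d ≤ 11: NO.
Slack = (n − k + 1) − d = -1.
The slack is negative: d = 12 exceeds n − k + 1 = 11 by 1, so the Singleton bound is violated and no linear [21, 11, 12]_2 code can exist. In particular it is not MDS (MDS requires d = n − k + 1 exactly).
Description: the claimed parameters are [21, 11, 12]_2; such a code would be impossible (violates the Singleton bound).


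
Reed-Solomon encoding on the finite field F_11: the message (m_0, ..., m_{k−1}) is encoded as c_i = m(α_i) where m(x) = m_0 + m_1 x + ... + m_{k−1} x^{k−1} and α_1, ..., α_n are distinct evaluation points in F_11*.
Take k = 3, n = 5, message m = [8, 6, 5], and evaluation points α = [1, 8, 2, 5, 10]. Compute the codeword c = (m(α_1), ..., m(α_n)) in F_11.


c = [8, 2, 7, 9, 7]

Message polynomial: m(x) = 8 + 6·x + 5·x^2 (mod 11).
For each evaluation point α_i, compute m(α_i) mod 11:
  α_1 = 1: Horner steps 5 → 0 → 8, so m(1) = 8.
  α_2 = 8: Horner steps 5 → 2 → 2, so m(8) = 2.
  α_3 = 2: Horner steps 5 → 5 → 7, so m(2) = 7.
  α_4 = 5: Horner steps 5 → 9 → 9, so m(5) = 9.
  α_5 = 10: Horner steps 5 → 1 → 7, so m(10) = 7.
Codeword c = [8, 2, 7, 9, 7] ∈ F_11^5.


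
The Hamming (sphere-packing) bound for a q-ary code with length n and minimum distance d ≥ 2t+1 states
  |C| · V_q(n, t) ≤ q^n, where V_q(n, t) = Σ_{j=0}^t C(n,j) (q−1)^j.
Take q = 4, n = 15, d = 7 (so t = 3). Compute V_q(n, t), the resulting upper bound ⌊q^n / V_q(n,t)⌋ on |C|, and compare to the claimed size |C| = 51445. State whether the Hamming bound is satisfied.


V_q(n, t) = 13276, q^n = 1073741824, Hamming bound = 80878, |C| = 51445 ≤ bound (satisfied).

Step 1: Compute V_q(n, t) = Σ_{j=0}^3 C(n, j) (q−1)^j.
  j = 0: C(15,0)·(3)^0 = 1·1 = 1.
  j = 1: C(15,1)·(3)^1 = 15·3 = 45.
  j = 2: C(15,2)·(3)^2 = 105·9 = 945.
  j = 3: C(15,3)·(3)^3 = 455·27 = 12285.
  V_q(n, t) = 1 + 45 + 945 + 12285 = 13276.
Step 2: q^n = 4^15 = 1073741824.
Step 3: Hamming bound ⌊q^n / V_q(n,t)⌋ = ⌊1073741824/13276⌋ = 80878.
Step 4: Compare |C| = 51445 to 80878: satisfied.
The claimed |C| lies below the Hamming bound.


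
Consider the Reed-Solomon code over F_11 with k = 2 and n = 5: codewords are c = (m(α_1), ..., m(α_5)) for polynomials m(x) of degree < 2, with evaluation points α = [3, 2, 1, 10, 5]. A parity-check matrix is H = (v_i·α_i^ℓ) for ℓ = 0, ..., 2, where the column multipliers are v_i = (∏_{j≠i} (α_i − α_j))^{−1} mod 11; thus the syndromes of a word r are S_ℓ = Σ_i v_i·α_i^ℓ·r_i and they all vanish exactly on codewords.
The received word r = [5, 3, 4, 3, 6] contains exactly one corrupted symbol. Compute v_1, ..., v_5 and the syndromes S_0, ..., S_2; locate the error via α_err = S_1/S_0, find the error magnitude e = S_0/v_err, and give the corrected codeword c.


S = (9, 7, 3), error at position 2, error magnitude e = 4, c = [5, 10, 4, 3, 6].

Step 1: column multipliers v_i = (∏_{j≠i}(α_i − α_j))^{−1} mod 11.
  i = 1 (α = 3): (3−2)(3−1)(3−10)(3−5) = 1·2·(−7)·(−2) = 28 ≡ 6, so v_1 = 6^{−1} = 2 (mod 11).
  i = 2 (α = 2): (2−3)(2−1)(2−10)(2−5) = (−1)·1·(−8)·(−3) = −24 ≡ 9, so v_2 = 9^{−1} = 5 (mod 11).
  i = 3 (α = 1): (1−3)(1−2)(1−10)(1−5) = (−2)·(−1)·(−9)·(−4) = 72 ≡ 6, so v_3 = 6^{−1} = 2 (mod 11).
  i = 4 (α = 10): (10−3)(10−2)(10−1)(10−5) = 7·8·9·5 = 2520 ≡ 1, so v_4 = 1^{−1} = 1 (mod 11).
  i = 5 (α = 5): (5−3)(5−2)(5−1)(5−10) = 2·3·4·(−5) = −120 ≡ 1, so v_5 = 1^{−1} = 1 (mod 11).
  v = [2, 5, 2, 1, 1].
Step 2: syndromes of r = [5, 3, 4, 3, 6] (all sums mod 11).
  S_0 = Σ v_i r_i = 2·5 + 5·3 + 2·4 + 1·3 + 1·6 = 42 ≡ 9.
  S_1 = Σ v_i α_i r_i = 2·3·5 + 5·2·3 + 2·1·4 + 1·10·3 + 1·5·6 = 128 ≡ 7.
  α_i^2 mod 11 = [9, 4, 1, 1, 3].
  S_2 = Σ v_i α_i^2 r_i = 2·9·5 + 5·4·3 + 2·1·4 + 1·1·3 + 1·3·6 = 179 ≡ 3.
  S = (9, 7, 3) ≠ 0, so r is not a codeword (an error is present).
Step 3: locate the error. For a single error e at position i, S_ℓ = v_i·e·α_i^ℓ, so α_err = S_1/S_0.
  S_0^{−1} = 9^{−1} = 5 (mod 11), so α_err = 7·5 = 35 ≡ 2 = α_2. Error position i = 2.
  Consistency check: S_2/S_1 = 3·8 = 24 ≡ 2 = α_err ✓ (single-error assumption holds).
Step 4: error magnitude e = S_0/v_2 = S_0·∏_{j≠2}(α_2 − α_j) = 9·9 = 81 ≡ 4 (mod 11).
Step 5: correct position 2: c_2 = r_2 − e = 3 − 4 ≡ 10 (mod 11). Hence c = [5, 10, 4, 3, 6].
  Check: interpolating c through the α_i gives m(x) = 9 + 6·x (degree < 2) with m(α_i) = c_i for every i, so c is indeed a codeword.


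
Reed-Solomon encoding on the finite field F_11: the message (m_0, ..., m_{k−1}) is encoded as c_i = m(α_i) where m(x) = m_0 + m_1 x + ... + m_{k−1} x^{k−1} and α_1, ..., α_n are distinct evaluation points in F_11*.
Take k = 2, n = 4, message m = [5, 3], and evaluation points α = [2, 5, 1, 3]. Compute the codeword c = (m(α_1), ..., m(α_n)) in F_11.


c = [0, 9, 8, 3]

Message polynomial: m(x) = 5 + 3·x (mod 11).
For each evaluation point α_i, compute m(α_i) mod 11:
  α_1 = 2: Horner steps 3 → 0, so m(2) = 0.
  α_2 = 5: Horner steps 3 → 9, so m(5) = 9.
  α_3 = 1: Horner steps 3 → 8, so m(1) = 8.
  α_4 = 3: Horner steps 3 → 3, so m(3) = 3.
Codeword c = [0, 9, 8, 3] ∈ F_11^4.


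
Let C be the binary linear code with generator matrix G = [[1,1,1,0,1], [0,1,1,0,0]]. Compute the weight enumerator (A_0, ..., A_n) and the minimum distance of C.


Weight distribution: A_0 = 1, A_2 = 2, A_4 = 1. Minimum distance d = 2.

Enumerate all 2^2 = 4 messages m ∈ F_2^2.
For each, compute codeword c = mG in F_2^5, then tally its weight.
  m = 00 → c = 00000, weight = 0.
  m = 10 → c = 11101, weight = 4.
  m = 01 → c = 01100, weight = 2.
  m = 11 → c = 10001, weight = 2.
Tally weights:
  weight 0: 1 codewords.
  weight 2: 2 codewords.
  weight 4: 1 codewords.
Minimum distance d = smallest w > 0 with A_w > 0 = 2.
Sanity: Σ A_w = 4 = 2^2 = 4 ✓.


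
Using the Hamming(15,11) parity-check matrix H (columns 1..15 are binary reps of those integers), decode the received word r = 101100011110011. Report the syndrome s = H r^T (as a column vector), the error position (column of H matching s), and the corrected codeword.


s = (0, 1, 1, 1)^T, error position = 7, corrected codeword c = 101100111110011

Compute s = H r^T mod 2 one row at a time:
  s_1 = 1 + 1 + 1 + 1 + 0 + 0 + 1 + 1 = 6 ≡ 0 (mod 2).
  s_2 = 1 + 0 + 0 + 0 + 0 + 0 + 1 + 1 = 3 ≡ 1 (mod 2).
  s_3 = 0 + 1 + 0 + 0 + 1 + 1 + 1 + 1 = 5 ≡ 1 (mod 2).
  s_4 = 1 + 1 + 0 + 0 + 1 + 1 + 0 + 1 = 5 ≡ 1 (mod 2).
s = (0, 1, 1, 1)^T — this equals column 7 of H (binary 0111), so error is at position 7.
Correct: flip bit 7 of r = 101100011110011 to get c = 101100111110011.


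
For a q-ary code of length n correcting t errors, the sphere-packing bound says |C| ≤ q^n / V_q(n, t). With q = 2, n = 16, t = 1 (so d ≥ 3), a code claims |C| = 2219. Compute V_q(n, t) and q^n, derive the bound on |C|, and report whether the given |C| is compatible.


V_q(n, t) = 17, q^n = 65536, Hamming bound = 3855, |C| = 2219 ≤ bound (satisfied).

Step 1: Compute V_q(n, t) = Σ_{j=0}^1 C(n, j) (q−1)^j.
  j = 0: C(16,0)·(1)^0 = 1·1 = 1.
  j = 1: C(16,1)·(1)^1 = 16·1 = 16.
  V_q(n, t) = 1 + 16 = 17.
Step 2: q^n = 2^16 = 65536.
Step 3: Hamming bound ⌊q^n / V_q(n,t)⌋ = ⌊65536/17⌋ = 3855.
Step 4: Compare |C| = 2219 to 3855: satisfied.
The claimed |C| lies below the Hamming bound.


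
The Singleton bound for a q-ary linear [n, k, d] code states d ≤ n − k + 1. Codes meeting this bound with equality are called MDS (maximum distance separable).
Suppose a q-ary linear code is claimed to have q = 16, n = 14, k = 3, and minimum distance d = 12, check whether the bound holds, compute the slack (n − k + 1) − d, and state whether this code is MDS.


Singleton RHS = n − k + 1 = 12, slack = 0, bound satisfied, MDS.

Singleton bound: d ≤ n − k + 1.
Here n = 14, k = 3, so n − k + 1 = 12.
Given d = 12, check d ≤ 12: YES.
Slack = (n − k + 1) − d = 0.
The code is MDS (slack = 0).
Description: the claimed parameters are [14, 3, 12]_16; such a code would be MDS (meets Singleton bound).


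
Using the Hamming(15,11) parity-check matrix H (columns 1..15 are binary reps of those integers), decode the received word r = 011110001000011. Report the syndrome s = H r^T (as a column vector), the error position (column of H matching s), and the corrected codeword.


s = (1, 0, 0, 0)^T, error position = 8, corrected codeword c = 011110011000011

Compute s = H r^T mod 2 one row at a time:
  s_1 = 0 + 1 + 0 + 0 + 0 + 0 + 1 + 1 = 3 ≡ 1 (mod 2).
  s_2 = 1 + 1 + 0 + 0 + 0 + 0 + 1 + 1 = 4 ≡ 0 (mod 2).
  s_3 = 1 + 1 + 0 + 0 + 0 + 0 + 1 + 1 = 4 ≡ 0 (mod 2).
  s_4 = 0 + 1 + 1 + 0 + 1 + 0 + 0 + 1 = 4 ≡ 0 (mod 2).
s = (1, 0, 0, 0)^T — this equals column 8 of H (binary 1000), so error is at position 8.
Correct: flip bit 8 of r = 011110001000011 to get c = 011110011000011.


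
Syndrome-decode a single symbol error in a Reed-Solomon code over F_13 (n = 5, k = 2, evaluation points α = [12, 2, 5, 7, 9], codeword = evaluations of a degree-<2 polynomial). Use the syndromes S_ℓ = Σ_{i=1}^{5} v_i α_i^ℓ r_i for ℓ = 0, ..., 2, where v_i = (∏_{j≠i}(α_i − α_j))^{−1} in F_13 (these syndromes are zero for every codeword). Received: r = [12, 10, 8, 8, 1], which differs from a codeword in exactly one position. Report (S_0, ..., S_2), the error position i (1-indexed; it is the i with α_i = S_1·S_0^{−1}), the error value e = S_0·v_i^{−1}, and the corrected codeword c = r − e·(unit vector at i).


S = (4, 2, 1), error at position 4, error magnitude e = 10, c = [12, 10, 8, 11, 1].

Step 1: column multipliers v_i = (∏_{j≠i}(α_i − α_j))^{−1} mod 13.
  i = 1 (α = 12): (12−2)(12−5)(12−7)(12−9) = 10·7·5·3 = 1050 ≡ 10, so v_1 = 10^{−1} = 4 (mod 13).
  i = 2 (α = 2): (2−12)(2−5)(2−7)(2−9) = (−10)·(−3)·(−5)·(−7) = 1050 ≡ 10, so v_2 = 10^{−1} = 4 (mod 13).
  i = 3 (α = 5): (5−12)(5−2)(5−7)(5−9) = (−7)·3·(−2)·(−4) = −168 ≡ 1, so v_3 = 1^{−1} = 1 (mod 13).
  i = 4 (α = 7): (7−12)(7−2)(7−5)(7−9) = (−5)·5·2·(−2) = 100 ≡ 9, so v_4 = 9^{−1} = 3 (mod 13).
  i = 5 (α = 9): (9−12)(9−2)(9−5)(9−7) = (−3)·7·4·2 = −168 ≡ 1, so v_5 = 1^{−1} = 1 (mod 13).
  v = [4, 4, 1, 3, 1].
Step 2: syndromes of r = [12, 10, 8, 8, 1] (all sums mod 13).
  S_0 = Σ v_i r_i = 4·12 + 4·10 + 1·8 + 3·8 + 1·1 = 121 ≡ 4.
  S_1 = Σ v_i α_i r_i = 4·12·12 + 4·2·10 + 1·5·8 + 3·7·8 + 1·9·1 = 873 ≡ 2.
  α_i^2 mod 13 = [1, 4, 12, 10, 3].
  S_2 = Σ v_i α_i^2 r_i = 4·1·12 + 4·4·10 + 1·12·8 + 3·10·8 + 1·3·1 = 547 ≡ 1.
  S = (4, 2, 1) ≠ 0, so r is not a codeword (an error is present).
Step 3: locate the error. For a single error e at position i, S_ℓ = v_i·e·α_i^ℓ, so α_err = S_1/S_0.
  S_0^{−1} = 4^{−1} = 10 (mod 13), so α_err = 2·10 = 20 ≡ 7 = α_4. Error position i = 4.
  Consistency check: S_2/S_1 = 1·7 = 7 ≡ 7 = α_err ✓ (single-error assumption holds).
Step 4: error magnitude e = S_0/v_4 = S_0·∏_{j≠4}(α_4 − α_j) = 4·9 = 36 ≡ 10 (mod 13).
Step 5: correct position 4: c_4 = r_4 − e = 8 − 10 ≡ 11 (mod 13). Hence c = [12, 10, 8, 11, 1].
  Check: interpolating c through the α_i gives m(x) = 7 + 8·x (degree < 2) with m(α_i) = c_i for every i, so c is indeed a codeword.
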